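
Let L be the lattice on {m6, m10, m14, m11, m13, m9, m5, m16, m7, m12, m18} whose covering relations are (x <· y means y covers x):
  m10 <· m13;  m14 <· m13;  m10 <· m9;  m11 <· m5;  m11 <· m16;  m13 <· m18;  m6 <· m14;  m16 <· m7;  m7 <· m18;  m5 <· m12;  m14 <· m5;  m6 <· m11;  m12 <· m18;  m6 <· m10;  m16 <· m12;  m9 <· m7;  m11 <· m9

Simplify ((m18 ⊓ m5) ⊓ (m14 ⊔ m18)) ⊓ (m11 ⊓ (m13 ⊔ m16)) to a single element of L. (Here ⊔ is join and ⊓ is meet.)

m11

m18 ∧ m5 = m5
m14 ∨ m18 = m18
m5 ∧ m18 = m5
m13 ∨ m16 = m18
m11 ∧ m18 = m11
m5 ∧ m11 = m11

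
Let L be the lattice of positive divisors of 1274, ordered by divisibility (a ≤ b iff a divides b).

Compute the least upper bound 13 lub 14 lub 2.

182

Common upper bounds of {13, 14, 2}: 1274, 182.
The least among these is 182.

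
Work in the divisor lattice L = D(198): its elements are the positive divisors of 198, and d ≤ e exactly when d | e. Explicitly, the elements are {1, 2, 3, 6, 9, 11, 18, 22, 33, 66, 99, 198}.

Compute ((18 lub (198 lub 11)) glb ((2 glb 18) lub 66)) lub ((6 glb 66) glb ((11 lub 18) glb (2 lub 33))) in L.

198 ∨ 11 = 198
18 ∨ 198 = 198
2 ∧ 18 = 2
2 ∨ 66 = 66
198 ∧ 66 = 66
6 ∧ 66 = 6
11 ∨ 18 = 198
2 ∨ 33 = 66
198 ∧ 66 = 66
6 ∧ 66 = 6
66 ∨ 6 = 66

66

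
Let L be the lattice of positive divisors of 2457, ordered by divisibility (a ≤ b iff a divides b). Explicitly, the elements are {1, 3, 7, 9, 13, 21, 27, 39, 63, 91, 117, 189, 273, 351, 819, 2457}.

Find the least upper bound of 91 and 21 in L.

273

Common upper bounds of {91, 21}: 2457, 273, 819.
The least among these is 273.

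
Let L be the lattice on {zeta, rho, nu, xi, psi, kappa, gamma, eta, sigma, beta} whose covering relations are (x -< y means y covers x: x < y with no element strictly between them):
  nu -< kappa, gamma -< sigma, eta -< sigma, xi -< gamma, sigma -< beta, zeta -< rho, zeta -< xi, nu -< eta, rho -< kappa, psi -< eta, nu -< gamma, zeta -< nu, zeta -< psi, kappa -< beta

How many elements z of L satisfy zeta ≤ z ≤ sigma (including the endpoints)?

The interval [zeta, sigma] = {eta, gamma, nu, psi, sigma, xi, zeta}, which has 7 elements.

7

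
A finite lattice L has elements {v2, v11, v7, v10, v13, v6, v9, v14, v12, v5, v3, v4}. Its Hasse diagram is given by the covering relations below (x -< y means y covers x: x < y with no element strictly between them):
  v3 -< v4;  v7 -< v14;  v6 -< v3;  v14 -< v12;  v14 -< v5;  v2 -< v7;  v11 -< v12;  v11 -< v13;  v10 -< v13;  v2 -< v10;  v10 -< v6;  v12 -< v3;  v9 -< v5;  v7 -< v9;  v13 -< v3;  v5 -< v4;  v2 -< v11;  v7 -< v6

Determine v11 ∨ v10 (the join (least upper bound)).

Common upper bounds of {v11, v10}: v13, v3, v4.
The least among these is v13.

v13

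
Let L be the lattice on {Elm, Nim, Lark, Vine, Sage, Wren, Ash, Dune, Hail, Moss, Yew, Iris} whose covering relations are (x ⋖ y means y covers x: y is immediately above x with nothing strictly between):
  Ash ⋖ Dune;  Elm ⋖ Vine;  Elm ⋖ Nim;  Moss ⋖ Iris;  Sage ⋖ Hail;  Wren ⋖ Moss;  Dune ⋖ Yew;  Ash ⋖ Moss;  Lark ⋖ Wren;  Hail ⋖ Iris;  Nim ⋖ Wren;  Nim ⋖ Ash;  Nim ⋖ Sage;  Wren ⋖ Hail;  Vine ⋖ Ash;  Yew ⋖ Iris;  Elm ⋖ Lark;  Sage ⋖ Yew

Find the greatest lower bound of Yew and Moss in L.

Common lower bounds of {Yew, Moss}: Ash, Elm, Nim, Vine.
The greatest among these is Ash.

Ash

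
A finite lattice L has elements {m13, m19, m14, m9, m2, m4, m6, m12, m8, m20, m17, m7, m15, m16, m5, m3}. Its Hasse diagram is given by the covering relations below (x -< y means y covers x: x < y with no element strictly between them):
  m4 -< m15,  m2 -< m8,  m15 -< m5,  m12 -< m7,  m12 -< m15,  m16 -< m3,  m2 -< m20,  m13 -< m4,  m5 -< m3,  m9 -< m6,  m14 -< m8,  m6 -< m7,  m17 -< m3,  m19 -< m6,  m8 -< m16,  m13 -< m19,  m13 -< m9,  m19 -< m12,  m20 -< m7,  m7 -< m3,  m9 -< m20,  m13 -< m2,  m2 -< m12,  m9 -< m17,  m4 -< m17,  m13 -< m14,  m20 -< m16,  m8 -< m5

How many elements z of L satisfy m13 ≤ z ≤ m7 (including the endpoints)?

The interval [m13, m7] = {m12, m13, m19, m2, m20, m6, m7, m9}, which has 8 elements.

8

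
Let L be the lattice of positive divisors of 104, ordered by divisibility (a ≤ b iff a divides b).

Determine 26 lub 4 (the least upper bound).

52

Common upper bounds of {26, 4}: 104, 52.
The least among these is 52.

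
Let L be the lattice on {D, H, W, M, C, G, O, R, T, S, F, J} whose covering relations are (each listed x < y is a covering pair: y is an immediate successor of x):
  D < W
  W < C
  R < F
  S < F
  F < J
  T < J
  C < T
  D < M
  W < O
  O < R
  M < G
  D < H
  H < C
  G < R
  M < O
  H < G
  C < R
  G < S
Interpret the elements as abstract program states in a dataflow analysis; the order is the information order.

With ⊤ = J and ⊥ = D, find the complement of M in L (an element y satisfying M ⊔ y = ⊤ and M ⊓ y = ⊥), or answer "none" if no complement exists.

Need y with M ∨ y = J and M ∧ y = D.
Checking each element gives: T.

T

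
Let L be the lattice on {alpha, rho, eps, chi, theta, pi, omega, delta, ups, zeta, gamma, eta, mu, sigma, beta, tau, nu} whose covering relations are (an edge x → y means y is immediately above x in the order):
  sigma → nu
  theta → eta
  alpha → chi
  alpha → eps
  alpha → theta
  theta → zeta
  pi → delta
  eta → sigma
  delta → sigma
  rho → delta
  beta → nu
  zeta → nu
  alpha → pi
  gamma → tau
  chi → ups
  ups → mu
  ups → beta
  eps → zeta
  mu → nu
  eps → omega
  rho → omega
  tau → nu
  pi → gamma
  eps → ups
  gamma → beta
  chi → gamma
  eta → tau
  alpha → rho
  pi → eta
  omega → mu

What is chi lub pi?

Common upper bounds of {chi, pi}: beta, gamma, nu, tau.
The least among these is gamma.

gamma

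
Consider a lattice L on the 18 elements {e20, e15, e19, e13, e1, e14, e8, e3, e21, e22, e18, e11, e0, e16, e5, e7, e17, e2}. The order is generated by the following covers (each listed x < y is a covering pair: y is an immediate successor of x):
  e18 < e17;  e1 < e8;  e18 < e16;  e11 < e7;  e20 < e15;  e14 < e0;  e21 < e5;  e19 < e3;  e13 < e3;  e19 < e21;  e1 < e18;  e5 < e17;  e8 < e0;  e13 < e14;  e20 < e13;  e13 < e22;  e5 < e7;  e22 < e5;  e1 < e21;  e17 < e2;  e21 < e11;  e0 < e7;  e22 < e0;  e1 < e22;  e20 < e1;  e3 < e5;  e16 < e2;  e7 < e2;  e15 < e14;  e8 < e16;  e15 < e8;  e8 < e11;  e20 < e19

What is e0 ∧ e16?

e8

Common lower bounds of {e0, e16}: e1, e15, e20, e8.
The greatest among these is e8.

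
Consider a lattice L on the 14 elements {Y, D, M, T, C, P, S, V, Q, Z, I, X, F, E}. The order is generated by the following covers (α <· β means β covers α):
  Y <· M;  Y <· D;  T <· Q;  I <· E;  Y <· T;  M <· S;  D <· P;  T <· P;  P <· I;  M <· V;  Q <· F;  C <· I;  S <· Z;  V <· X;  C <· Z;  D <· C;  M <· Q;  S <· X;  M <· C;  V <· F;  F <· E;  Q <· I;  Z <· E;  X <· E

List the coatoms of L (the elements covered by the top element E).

The coatoms are exactly the elements covered by E: F, I, X, Z.

F, I, X, Z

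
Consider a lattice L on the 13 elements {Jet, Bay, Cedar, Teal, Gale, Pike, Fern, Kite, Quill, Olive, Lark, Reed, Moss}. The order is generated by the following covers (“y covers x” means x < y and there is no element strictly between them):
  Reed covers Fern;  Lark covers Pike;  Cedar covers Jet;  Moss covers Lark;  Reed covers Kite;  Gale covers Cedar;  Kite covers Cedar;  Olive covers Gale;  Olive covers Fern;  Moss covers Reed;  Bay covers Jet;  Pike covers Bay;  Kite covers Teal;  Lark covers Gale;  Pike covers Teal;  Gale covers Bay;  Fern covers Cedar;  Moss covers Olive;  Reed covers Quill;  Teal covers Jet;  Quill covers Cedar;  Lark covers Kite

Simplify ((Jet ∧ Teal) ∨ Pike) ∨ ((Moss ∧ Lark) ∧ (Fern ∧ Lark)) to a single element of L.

Jet ∧ Teal = Jet
Jet ∨ Pike = Pike
Moss ∧ Lark = Lark
Fern ∧ Lark = Cedar
Lark ∧ Cedar = Cedar
Pike ∨ Cedar = Lark

Lark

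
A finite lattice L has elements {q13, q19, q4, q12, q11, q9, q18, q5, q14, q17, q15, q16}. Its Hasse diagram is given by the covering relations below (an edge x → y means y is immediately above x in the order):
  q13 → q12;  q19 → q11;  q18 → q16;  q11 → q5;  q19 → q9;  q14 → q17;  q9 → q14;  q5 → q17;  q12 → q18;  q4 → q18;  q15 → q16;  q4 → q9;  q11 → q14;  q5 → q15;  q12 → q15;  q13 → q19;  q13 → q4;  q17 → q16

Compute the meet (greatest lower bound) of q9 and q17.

q9

Common lower bounds of {q9, q17}: q13, q19, q4, q9.
The greatest among these is q9.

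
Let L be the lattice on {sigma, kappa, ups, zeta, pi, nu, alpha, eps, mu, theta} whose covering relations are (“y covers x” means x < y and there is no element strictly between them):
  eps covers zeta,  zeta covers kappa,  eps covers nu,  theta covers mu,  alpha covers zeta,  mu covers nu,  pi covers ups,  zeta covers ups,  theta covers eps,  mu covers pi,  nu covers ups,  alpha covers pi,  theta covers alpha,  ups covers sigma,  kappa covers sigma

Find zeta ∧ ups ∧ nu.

Common lower bounds of {zeta, ups, nu}: sigma, ups.
The greatest among these is ups.

ups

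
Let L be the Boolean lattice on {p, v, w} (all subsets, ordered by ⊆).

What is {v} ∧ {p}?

Under ⊆, meet is intersection: {v} ∩ {p} = ∅.

∅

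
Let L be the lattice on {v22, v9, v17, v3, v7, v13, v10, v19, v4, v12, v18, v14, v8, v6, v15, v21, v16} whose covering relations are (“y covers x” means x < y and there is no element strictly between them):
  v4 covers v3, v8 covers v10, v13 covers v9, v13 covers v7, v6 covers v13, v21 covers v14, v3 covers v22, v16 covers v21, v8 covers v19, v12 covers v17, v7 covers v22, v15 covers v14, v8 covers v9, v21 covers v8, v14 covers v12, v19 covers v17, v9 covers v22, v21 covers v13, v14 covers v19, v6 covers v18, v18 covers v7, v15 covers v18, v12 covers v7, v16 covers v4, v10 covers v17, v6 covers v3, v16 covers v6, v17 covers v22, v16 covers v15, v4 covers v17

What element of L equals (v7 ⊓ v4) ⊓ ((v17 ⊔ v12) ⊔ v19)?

v22

v7 ∧ v4 = v22
v17 ∨ v12 = v12
v12 ∨ v19 = v14
v22 ∧ v14 = v22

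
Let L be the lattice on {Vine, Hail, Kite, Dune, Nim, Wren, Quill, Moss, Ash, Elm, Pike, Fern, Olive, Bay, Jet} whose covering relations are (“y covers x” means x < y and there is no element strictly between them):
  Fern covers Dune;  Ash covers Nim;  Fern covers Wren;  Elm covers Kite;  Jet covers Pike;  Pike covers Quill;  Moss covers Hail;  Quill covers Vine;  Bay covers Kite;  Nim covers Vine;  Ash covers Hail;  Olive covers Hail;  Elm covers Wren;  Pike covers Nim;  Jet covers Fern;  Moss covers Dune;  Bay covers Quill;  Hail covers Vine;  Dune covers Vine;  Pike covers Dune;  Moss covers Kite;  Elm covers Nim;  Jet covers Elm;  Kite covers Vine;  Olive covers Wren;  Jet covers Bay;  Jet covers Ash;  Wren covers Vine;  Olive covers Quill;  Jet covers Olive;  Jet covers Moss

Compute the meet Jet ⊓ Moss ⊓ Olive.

Common lower bounds of {Jet, Moss, Olive}: Hail, Vine.
The greatest among these is Hail.

Hail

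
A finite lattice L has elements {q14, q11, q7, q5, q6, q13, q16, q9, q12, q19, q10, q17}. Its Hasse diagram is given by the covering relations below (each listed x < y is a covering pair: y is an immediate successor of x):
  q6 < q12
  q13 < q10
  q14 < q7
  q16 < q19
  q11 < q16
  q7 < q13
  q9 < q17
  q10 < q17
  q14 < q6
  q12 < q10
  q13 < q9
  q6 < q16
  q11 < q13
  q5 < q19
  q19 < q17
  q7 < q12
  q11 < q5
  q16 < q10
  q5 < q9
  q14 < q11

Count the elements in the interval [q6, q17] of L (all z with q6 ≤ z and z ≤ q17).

6

The interval [q6, q17] = {q10, q12, q16, q17, q19, q6}, which has 6 elements.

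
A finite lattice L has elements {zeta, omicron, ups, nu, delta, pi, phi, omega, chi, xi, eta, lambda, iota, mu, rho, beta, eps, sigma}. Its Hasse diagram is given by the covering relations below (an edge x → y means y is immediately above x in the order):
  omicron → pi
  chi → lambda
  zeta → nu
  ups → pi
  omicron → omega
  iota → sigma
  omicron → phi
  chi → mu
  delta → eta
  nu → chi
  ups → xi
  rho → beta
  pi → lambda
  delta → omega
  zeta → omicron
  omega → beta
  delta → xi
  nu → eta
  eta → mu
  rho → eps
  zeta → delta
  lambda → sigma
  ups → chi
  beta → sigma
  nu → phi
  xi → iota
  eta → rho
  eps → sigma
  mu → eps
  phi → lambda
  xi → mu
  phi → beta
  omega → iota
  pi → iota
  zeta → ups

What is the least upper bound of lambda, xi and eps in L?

Common upper bounds of {lambda, xi, eps}: sigma.
The least among these is sigma.

sigma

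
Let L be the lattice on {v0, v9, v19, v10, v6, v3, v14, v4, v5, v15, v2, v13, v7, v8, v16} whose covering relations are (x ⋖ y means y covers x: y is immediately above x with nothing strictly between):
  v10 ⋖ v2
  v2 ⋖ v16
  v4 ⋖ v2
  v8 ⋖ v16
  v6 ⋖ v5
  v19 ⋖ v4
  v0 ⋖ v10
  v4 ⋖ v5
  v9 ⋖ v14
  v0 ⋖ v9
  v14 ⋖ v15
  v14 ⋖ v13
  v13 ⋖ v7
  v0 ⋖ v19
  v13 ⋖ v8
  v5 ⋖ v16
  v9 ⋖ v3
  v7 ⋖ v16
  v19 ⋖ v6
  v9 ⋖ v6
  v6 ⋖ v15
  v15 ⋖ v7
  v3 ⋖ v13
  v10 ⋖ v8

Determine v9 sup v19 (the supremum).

Common upper bounds of {v9, v19}: v15, v16, v5, v6, v7.
The least among these is v6.

v6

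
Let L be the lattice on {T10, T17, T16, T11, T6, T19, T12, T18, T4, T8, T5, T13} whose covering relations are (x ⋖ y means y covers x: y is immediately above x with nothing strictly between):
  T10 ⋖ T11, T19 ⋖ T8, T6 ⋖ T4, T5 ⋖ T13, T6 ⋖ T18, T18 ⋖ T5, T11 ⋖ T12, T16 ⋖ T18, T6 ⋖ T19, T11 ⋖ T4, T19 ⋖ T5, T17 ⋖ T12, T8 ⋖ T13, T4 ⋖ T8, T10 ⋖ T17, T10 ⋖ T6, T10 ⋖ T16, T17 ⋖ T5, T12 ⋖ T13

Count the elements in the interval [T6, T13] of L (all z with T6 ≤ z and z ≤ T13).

The interval [T6, T13] = {T13, T18, T19, T4, T5, T6, T8}, which has 7 elements.

7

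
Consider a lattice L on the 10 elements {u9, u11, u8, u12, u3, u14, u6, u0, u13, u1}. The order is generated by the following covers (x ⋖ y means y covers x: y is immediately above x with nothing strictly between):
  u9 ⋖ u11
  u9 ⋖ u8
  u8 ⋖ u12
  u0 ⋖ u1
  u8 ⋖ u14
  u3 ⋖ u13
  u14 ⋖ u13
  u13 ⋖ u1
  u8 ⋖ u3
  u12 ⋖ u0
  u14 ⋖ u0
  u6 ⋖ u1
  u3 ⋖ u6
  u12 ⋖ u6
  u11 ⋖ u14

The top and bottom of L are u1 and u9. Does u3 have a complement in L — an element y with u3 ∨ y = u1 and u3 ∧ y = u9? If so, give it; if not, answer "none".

none

For every candidate y, either u3 ∨ y ≠ u1 or u3 ∧ y ≠ u9; no complement exists.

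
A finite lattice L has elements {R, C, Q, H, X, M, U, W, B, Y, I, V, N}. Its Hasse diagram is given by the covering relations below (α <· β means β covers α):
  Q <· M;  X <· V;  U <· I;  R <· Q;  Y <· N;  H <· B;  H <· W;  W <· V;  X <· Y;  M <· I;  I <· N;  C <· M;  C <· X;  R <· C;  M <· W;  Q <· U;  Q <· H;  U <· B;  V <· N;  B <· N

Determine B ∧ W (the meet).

H

Common lower bounds of {B, W}: H, Q, R.
The greatest among these is H.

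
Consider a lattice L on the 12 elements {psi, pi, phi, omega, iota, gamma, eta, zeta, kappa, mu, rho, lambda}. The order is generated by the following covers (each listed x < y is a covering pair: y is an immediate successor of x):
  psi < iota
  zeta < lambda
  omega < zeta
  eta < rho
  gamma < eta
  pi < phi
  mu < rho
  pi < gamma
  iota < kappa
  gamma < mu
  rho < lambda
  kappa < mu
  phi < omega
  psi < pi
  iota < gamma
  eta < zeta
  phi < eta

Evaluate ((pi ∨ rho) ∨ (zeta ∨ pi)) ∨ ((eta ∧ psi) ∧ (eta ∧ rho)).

pi ∨ rho = rho
zeta ∨ pi = zeta
rho ∨ zeta = lambda
eta ∧ psi = psi
eta ∧ rho = eta
psi ∧ eta = psi
lambda ∨ psi = lambda

lambda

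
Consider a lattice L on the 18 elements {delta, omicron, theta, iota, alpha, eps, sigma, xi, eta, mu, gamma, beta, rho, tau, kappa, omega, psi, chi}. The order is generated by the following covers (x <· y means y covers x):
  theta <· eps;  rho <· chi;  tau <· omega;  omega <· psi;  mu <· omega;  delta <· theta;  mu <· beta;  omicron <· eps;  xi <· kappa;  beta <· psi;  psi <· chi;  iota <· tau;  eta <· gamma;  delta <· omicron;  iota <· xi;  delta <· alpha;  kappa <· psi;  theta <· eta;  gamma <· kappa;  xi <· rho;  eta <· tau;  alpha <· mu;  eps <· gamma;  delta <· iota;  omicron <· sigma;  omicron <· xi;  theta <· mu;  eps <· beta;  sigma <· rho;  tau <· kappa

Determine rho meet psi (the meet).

xi

Common lower bounds of {rho, psi}: delta, iota, omicron, xi.
The greatest among these is xi.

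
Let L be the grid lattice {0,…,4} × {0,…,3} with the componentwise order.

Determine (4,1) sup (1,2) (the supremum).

In a product of chains, the join is componentwise max, giving (4,2).

(4,2)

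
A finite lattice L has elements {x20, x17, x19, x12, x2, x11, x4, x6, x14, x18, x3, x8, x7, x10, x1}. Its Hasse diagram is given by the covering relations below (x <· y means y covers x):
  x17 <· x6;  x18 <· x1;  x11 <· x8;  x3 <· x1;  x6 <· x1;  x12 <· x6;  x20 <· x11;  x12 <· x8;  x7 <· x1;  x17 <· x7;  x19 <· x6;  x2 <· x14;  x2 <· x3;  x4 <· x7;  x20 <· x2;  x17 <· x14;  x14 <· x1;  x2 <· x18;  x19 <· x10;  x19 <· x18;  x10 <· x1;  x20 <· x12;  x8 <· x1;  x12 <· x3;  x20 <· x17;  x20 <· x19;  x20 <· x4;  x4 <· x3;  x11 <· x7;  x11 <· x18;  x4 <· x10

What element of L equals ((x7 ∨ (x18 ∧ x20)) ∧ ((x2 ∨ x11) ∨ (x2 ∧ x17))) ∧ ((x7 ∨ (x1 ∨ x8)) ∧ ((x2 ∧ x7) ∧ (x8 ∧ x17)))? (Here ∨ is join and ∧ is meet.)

x20

x18 ∧ x20 = x20
x7 ∨ x20 = x7
x2 ∨ x11 = x18
x2 ∧ x17 = x20
x18 ∨ x20 = x18
x7 ∧ x18 = x11
x1 ∨ x8 = x1
x7 ∨ x1 = x1
x2 ∧ x7 = x20
x8 ∧ x17 = x20
x20 ∧ x20 = x20
x1 ∧ x20 = x20
x11 ∧ x20 = x20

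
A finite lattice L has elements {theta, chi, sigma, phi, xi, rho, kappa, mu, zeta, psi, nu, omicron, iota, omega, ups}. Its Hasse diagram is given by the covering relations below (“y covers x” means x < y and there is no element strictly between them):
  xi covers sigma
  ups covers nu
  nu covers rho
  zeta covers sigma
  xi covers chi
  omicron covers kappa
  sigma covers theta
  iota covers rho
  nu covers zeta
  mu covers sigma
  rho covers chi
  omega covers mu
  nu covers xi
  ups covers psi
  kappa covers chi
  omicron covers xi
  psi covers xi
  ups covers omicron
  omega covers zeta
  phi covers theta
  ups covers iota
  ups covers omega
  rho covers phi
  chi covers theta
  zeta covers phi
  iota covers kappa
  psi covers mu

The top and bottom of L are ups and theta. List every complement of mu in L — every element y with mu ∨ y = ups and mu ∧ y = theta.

Need y with mu ∨ y = ups and mu ∧ y = theta.
Checking each element gives: iota, kappa, rho.

iota, kappa, rho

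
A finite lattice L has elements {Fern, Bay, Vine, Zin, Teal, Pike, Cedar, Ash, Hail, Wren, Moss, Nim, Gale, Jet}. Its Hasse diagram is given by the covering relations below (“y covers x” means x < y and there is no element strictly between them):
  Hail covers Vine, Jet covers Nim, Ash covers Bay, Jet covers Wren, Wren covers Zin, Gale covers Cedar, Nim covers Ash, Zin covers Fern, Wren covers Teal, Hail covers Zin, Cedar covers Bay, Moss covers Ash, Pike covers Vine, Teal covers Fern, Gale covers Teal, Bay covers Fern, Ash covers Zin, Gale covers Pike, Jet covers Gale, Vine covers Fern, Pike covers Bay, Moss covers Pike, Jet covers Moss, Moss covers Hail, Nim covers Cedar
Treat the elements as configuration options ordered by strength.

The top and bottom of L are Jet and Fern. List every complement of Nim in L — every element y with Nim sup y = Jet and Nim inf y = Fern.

Teal, Vine

Need y with Nim ∨ y = Jet and Nim ∧ y = Fern.
Checking each element gives: Teal, Vine.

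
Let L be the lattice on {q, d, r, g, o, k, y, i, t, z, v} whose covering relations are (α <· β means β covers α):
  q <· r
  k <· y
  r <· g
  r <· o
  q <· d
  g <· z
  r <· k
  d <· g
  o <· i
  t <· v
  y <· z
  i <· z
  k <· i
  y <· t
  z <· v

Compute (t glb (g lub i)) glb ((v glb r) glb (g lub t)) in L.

r

g ∨ i = z
t ∧ z = y
v ∧ r = r
g ∨ t = v
r ∧ v = r
y ∧ r = r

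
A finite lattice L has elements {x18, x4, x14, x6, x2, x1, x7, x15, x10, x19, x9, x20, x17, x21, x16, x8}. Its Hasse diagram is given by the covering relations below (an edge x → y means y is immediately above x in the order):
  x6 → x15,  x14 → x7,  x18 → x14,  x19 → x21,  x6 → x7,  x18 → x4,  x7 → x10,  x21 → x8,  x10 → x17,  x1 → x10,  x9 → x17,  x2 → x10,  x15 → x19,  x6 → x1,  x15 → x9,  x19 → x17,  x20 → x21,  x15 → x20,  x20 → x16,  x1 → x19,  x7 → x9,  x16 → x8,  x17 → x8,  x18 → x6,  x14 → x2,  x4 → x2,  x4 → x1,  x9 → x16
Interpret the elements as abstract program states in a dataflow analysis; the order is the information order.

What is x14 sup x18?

x14

Common upper bounds of {x14, x18}: x10, x14, x16, x17, x2, x7, x8, x9.
The least among these is x14.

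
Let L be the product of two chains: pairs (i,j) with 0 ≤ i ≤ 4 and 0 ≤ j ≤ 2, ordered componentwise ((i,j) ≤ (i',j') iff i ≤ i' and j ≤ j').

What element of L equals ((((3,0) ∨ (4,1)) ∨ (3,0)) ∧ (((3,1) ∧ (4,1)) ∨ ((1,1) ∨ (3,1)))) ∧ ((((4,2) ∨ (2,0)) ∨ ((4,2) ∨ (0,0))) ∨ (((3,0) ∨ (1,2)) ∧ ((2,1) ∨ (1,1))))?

(3,1)

(3,0) ∨ (4,1) = (4,1)
(4,1) ∨ (3,0) = (4,1)
(3,1) ∧ (4,1) = (3,1)
(1,1) ∨ (3,1) = (3,1)
(3,1) ∨ (3,1) = (3,1)
(4,1) ∧ (3,1) = (3,1)
(4,2) ∨ (2,0) = (4,2)
(4,2) ∨ (0,0) = (4,2)
(4,2) ∨ (4,2) = (4,2)
(3,0) ∨ (1,2) = (3,2)
(2,1) ∨ (1,1) = (2,1)
(3,2) ∧ (2,1) = (2,1)
(4,2) ∨ (2,1) = (4,2)
(3,1) ∧ (4,2) = (3,1)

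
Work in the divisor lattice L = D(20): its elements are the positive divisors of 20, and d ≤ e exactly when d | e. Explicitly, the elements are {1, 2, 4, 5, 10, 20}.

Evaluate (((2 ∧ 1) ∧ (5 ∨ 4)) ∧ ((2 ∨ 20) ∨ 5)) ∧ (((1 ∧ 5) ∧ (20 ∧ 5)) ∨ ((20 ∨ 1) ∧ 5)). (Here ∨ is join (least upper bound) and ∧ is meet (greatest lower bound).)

2 ∧ 1 = 1
5 ∨ 4 = 20
1 ∧ 20 = 1
2 ∨ 20 = 20
20 ∨ 5 = 20
1 ∧ 20 = 1
1 ∧ 5 = 1
20 ∧ 5 = 5
1 ∧ 5 = 1
20 ∨ 1 = 20
20 ∧ 5 = 5
1 ∨ 5 = 5
1 ∧ 5 = 1

1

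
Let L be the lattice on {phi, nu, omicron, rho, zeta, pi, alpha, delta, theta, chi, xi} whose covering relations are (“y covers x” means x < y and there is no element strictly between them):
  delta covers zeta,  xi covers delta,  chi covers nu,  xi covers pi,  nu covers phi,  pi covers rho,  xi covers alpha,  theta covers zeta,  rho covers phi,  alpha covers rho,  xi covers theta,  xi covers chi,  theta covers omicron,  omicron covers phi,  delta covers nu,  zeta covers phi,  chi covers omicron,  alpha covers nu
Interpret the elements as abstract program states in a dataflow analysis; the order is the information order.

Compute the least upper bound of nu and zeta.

Common upper bounds of {nu, zeta}: delta, xi.
The least among these is delta.

delta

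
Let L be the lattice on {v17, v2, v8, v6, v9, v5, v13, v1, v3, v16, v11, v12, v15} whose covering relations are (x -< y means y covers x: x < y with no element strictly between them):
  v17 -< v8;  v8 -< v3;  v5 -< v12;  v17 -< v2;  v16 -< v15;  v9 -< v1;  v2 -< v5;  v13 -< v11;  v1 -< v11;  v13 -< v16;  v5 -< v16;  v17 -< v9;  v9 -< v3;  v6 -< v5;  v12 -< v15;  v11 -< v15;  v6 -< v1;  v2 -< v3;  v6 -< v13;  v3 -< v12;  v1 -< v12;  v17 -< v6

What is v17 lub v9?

Common upper bounds of {v17, v9}: v1, v11, v12, v15, v3, v9.
The least among these is v9.

v9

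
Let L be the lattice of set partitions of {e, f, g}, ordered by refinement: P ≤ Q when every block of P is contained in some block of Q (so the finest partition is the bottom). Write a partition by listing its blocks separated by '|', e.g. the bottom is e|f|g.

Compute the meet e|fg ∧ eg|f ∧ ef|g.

Common lower bounds of {e|fg, eg|f, ef|g}: e|f|g.
The greatest among these is e|f|g.

e|f|g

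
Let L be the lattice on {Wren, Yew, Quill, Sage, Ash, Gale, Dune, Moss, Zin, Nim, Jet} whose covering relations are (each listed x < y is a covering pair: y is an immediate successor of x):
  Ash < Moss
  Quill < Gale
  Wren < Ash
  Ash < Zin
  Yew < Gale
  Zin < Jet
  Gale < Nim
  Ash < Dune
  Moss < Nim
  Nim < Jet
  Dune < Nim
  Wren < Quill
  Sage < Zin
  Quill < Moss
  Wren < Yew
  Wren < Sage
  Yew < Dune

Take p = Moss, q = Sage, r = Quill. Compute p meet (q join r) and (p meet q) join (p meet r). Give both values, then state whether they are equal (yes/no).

q join r = Jet, so p meet (q join r) = Moss meet Jet = Moss.
p meet q = Wren and p meet r = Quill, so (p meet q) join (p meet r) = Wren join Quill = Quill.
Equal: no.

Moss; Quill; no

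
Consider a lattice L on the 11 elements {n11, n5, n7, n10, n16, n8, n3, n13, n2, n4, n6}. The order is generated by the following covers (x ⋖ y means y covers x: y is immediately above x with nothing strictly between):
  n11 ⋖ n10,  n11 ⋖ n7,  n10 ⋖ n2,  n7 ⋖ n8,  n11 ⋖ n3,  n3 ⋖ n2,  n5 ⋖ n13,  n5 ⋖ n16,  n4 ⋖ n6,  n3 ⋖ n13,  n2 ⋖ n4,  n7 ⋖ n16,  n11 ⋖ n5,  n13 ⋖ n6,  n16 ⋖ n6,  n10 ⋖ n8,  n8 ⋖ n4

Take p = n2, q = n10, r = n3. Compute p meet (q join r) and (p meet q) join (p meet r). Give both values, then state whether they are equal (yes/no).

q join r = n2, so p meet (q join r) = n2 meet n2 = n2.
p meet q = n10 and p meet r = n3, so (p meet q) join (p meet r) = n10 join n3 = n2.
Equal: yes.

n2; n2; yes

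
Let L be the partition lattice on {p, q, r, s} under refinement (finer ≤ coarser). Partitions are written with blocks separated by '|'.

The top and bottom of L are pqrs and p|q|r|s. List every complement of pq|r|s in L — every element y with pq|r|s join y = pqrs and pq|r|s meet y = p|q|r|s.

Need y with pq|r|s ∨ y = pqrs and pq|r|s ∧ y = p|q|r|s.
Checking each element gives: prs|q, pr|qs, ps|qr, p|qrs.

prs|q, pr|qs, ps|qr, p|qrs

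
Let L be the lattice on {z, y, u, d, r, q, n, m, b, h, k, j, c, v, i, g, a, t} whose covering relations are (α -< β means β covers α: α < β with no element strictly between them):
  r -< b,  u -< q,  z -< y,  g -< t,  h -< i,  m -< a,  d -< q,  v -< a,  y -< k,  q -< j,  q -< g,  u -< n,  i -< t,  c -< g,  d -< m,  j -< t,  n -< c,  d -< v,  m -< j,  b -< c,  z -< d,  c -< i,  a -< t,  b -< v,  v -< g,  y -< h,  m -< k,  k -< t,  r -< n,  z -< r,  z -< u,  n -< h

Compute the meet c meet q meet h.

Common lower bounds of {c, q, h}: u, z.
The greatest among these is u.

u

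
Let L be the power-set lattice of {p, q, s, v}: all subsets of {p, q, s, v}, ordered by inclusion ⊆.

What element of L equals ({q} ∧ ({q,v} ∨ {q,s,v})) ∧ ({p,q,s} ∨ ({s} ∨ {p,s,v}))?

{q}

{q,v} ∨ {q,s,v} = {q,s,v}
{q} ∧ {q,s,v} = {q}
{s} ∨ {p,s,v} = {p,s,v}
{p,q,s} ∨ {p,s,v} = {p,q,s,v}
{q} ∧ {p,q,s,v} = {q}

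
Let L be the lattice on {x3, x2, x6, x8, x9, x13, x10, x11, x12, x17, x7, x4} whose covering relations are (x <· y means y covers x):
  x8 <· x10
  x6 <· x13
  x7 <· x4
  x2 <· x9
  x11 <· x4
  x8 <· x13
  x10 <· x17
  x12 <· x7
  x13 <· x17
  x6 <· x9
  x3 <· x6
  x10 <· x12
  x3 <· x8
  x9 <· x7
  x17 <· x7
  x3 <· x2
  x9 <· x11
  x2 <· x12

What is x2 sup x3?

Common upper bounds of {x2, x3}: x11, x12, x2, x4, x7, x9.
The least among these is x2.

x2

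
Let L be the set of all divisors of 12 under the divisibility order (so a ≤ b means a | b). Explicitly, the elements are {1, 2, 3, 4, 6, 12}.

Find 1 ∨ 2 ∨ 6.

Common upper bounds of {1, 2, 6}: 12, 6.
The least among these is 6.

6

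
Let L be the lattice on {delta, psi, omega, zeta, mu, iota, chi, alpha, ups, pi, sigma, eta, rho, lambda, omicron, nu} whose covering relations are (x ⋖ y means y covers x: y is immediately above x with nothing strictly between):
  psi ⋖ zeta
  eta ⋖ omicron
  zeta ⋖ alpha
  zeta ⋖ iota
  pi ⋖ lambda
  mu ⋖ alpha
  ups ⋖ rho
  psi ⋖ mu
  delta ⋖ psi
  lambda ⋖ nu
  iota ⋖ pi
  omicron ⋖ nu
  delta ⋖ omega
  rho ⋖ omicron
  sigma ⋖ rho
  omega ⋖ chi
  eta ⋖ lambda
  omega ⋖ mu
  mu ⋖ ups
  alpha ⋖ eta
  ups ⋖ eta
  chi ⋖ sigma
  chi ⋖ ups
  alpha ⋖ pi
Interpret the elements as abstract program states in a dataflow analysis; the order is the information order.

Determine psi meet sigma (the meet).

delta

Common lower bounds of {psi, sigma}: delta.
The greatest among these is delta.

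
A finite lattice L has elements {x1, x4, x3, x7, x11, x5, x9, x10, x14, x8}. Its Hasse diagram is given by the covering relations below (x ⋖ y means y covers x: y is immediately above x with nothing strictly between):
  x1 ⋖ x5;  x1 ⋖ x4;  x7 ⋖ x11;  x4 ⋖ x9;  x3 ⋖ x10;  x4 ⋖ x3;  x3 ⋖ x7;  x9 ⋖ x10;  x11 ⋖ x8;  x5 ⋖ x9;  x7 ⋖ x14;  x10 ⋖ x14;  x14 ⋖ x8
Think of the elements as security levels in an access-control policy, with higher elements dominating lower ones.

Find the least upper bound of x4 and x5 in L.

x9

Common upper bounds of {x4, x5}: x10, x14, x8, x9.
The least among these is x9.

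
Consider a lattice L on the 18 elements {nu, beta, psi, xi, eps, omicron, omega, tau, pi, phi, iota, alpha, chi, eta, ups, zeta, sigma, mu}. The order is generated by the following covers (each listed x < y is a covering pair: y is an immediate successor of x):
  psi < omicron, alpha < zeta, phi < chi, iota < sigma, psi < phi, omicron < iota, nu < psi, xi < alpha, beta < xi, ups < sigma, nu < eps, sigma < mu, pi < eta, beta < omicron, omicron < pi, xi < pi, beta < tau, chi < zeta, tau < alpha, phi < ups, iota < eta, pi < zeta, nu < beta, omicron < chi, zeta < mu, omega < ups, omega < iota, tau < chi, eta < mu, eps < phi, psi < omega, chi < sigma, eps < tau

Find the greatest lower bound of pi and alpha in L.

Common lower bounds of {pi, alpha}: beta, nu, xi.
The greatest among these is xi.

xi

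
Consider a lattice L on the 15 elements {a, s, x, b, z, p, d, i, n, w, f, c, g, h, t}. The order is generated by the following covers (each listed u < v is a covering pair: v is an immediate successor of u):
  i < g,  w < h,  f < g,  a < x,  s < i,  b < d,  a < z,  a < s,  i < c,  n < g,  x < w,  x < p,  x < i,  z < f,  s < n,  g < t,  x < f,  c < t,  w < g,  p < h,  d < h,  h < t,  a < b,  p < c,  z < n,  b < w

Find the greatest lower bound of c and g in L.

Common lower bounds of {c, g}: a, i, s, x.
The greatest among these is i.

i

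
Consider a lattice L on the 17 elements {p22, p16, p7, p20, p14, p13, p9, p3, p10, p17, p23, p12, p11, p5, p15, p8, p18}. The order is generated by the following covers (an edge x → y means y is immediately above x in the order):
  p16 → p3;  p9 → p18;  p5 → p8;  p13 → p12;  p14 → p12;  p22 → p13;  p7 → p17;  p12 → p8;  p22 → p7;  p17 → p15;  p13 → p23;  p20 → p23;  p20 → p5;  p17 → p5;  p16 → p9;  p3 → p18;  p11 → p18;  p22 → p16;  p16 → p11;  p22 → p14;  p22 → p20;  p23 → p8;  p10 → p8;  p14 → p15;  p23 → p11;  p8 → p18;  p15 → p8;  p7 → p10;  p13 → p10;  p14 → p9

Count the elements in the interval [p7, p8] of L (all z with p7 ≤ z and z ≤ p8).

The interval [p7, p8] = {p10, p15, p17, p5, p7, p8}, which has 6 elements.

6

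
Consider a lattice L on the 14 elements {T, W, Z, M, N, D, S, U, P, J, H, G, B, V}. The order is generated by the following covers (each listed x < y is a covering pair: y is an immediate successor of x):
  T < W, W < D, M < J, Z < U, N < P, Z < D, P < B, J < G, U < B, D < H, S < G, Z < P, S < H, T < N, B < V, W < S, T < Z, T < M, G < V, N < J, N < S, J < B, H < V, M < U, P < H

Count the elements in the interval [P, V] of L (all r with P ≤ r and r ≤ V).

The interval [P, V] = {B, H, P, V}, which has 4 elements.

4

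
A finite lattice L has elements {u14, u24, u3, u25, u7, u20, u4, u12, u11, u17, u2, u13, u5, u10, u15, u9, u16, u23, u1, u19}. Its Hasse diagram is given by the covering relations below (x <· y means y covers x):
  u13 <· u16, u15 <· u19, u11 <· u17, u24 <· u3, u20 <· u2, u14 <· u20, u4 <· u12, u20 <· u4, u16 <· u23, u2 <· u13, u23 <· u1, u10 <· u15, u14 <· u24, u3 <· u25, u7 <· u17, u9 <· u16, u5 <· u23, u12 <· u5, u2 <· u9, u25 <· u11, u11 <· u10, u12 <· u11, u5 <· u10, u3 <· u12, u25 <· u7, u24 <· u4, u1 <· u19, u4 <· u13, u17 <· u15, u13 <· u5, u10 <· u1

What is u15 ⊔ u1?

u19

Common upper bounds of {u15, u1}: u19.
The least among these is u19.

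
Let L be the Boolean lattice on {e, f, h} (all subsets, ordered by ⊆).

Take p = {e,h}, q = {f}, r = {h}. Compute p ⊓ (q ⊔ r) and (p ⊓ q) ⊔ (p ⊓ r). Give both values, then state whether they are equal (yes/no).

q ⊔ r = {f,h}, so p ⊓ (q ⊔ r) = {e,h} ⊓ {f,h} = {h}.
p ⊓ q = {} and p ⊓ r = {h}, so (p ⊓ q) ⊔ (p ⊓ r) = {} ⊔ {h} = {h}.
Equal: yes.

{h}; {h}; yes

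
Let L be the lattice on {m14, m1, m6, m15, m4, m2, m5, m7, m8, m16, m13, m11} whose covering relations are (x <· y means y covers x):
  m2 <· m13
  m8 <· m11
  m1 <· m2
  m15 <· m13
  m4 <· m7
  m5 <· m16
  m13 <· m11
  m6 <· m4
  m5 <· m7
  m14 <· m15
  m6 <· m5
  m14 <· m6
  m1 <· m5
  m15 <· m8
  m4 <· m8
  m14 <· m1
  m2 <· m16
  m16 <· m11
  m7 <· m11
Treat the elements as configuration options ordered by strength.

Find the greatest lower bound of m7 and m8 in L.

m4

Common lower bounds of {m7, m8}: m14, m4, m6.
The greatest among these is m4.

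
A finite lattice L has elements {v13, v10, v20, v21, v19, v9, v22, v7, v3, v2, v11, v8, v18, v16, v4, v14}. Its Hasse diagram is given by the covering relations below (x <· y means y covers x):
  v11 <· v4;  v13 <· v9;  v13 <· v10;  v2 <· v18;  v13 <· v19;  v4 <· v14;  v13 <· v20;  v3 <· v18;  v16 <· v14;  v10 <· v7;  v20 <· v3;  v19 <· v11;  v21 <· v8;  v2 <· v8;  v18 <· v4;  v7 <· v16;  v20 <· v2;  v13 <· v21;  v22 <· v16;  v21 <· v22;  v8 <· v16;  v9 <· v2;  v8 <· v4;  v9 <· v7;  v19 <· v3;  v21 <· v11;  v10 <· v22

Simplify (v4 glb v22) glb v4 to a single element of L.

v4 ∧ v22 = v21
v21 ∧ v4 = v21

v21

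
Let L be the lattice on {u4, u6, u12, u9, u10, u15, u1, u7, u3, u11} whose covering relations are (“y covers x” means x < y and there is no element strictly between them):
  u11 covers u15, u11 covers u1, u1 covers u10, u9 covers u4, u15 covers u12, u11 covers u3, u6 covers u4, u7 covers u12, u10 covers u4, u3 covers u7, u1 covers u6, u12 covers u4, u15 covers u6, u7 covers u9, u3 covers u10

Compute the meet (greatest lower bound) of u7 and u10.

u4

Common lower bounds of {u7, u10}: u4.
The greatest among these is u4.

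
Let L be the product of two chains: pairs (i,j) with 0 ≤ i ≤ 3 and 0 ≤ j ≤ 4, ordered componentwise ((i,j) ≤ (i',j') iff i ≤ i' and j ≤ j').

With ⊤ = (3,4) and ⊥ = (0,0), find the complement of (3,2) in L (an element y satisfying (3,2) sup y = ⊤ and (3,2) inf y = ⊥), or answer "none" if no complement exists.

For every candidate y, either (3,2) ∨ y ≠ (3,4) or (3,2) ∧ y ≠ (0,0); no complement exists.

none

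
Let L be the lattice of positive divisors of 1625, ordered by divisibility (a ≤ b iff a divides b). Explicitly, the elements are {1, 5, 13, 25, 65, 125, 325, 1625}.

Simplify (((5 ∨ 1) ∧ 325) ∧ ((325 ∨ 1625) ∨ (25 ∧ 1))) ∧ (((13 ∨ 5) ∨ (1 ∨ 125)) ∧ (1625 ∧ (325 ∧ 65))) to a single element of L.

5 ∨ 1 = 5
5 ∧ 325 = 5
325 ∨ 1625 = 1625
25 ∧ 1 = 1
1625 ∨ 1 = 1625
5 ∧ 1625 = 5
13 ∨ 5 = 65
1 ∨ 125 = 125
65 ∨ 125 = 1625
325 ∧ 65 = 65
1625 ∧ 65 = 65
1625 ∧ 65 = 65
5 ∧ 65 = 5

5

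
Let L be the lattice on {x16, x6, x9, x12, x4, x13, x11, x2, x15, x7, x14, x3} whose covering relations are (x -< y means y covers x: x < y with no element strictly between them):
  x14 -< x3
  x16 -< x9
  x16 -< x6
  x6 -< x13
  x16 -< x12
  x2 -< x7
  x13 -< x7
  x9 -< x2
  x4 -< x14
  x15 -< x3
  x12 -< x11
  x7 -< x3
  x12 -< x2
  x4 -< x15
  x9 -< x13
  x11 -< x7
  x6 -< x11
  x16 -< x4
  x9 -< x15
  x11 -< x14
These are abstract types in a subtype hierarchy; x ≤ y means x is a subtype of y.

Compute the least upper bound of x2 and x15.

Common upper bounds of {x2, x15}: x3.
The least among these is x3.

x3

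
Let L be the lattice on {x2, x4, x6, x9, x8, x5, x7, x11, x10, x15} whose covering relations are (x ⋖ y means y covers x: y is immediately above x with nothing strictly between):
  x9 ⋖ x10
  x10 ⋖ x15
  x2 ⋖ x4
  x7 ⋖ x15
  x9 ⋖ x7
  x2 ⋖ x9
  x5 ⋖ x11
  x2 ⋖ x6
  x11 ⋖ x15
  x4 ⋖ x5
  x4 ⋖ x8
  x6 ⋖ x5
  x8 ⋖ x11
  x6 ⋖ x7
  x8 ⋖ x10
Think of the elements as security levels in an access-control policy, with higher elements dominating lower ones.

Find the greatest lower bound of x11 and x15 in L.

x11

Common lower bounds of {x11, x15}: x11, x2, x4, x5, x6, x8.
The greatest among these is x11.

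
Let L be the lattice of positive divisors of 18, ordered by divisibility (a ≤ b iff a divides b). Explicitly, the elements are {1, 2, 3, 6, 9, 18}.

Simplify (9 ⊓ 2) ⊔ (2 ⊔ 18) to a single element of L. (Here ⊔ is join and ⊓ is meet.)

18

9 ∧ 2 = 1
2 ∨ 18 = 18
1 ∨ 18 = 18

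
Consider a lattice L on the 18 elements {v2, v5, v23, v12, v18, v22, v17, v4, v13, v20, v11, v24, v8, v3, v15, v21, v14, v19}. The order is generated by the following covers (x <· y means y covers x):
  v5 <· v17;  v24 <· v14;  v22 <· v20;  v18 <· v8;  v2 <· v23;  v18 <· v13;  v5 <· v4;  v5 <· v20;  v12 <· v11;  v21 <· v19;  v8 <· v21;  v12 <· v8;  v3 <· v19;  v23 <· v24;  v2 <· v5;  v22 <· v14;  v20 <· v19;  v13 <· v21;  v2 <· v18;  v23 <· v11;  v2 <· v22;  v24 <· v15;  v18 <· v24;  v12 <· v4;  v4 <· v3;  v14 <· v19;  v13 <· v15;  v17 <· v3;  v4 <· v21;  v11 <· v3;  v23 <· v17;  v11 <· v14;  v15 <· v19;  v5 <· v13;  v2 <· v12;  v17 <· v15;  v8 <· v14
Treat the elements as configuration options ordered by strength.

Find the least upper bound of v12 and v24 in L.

v14

Common upper bounds of {v12, v24}: v14, v19.
The least among these is v14.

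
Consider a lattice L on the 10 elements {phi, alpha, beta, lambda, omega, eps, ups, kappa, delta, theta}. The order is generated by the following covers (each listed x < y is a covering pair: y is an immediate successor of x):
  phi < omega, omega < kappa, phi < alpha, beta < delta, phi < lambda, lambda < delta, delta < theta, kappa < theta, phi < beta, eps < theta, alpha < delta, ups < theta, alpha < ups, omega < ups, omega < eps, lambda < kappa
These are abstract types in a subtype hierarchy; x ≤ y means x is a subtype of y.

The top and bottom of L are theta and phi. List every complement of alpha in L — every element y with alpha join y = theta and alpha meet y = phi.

Need y with alpha ∨ y = theta and alpha ∧ y = phi.
Checking each element gives: eps, kappa.

eps, kappa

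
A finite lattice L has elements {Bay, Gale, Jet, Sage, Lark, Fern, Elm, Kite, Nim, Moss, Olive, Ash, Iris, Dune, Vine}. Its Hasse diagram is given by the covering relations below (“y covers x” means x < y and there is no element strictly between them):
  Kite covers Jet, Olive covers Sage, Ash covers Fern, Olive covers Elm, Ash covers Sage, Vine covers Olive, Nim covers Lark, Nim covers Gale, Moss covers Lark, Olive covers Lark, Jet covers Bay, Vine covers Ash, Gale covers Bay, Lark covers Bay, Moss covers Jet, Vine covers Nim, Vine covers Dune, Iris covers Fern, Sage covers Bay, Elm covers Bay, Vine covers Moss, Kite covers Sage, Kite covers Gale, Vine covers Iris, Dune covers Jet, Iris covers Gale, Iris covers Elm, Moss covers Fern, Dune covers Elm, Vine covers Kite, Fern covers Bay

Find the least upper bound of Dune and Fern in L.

Vine

Common upper bounds of {Dune, Fern}: Vine.
The least among these is Vine.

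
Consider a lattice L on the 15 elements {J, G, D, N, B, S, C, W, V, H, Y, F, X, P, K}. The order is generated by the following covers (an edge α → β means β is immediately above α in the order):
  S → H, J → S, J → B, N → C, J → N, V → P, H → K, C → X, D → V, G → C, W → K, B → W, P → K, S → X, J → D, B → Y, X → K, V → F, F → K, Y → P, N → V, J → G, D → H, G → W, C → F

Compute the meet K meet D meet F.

Common lower bounds of {K, D, F}: D, J.
The greatest among these is D.

D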